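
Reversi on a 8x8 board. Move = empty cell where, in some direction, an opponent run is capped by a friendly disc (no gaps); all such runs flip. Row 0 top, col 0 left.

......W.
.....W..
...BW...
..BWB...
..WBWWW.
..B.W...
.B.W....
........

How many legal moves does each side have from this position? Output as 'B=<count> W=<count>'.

-- B to move --
(0,4): no bracket -> illegal
(0,5): no bracket -> illegal
(0,7): no bracket -> illegal
(1,3): no bracket -> illegal
(1,4): flips 1 -> legal
(1,6): no bracket -> illegal
(1,7): no bracket -> illegal
(2,2): no bracket -> illegal
(2,5): flips 1 -> legal
(2,6): no bracket -> illegal
(3,1): no bracket -> illegal
(3,5): no bracket -> illegal
(3,6): no bracket -> illegal
(3,7): no bracket -> illegal
(4,1): flips 1 -> legal
(4,7): flips 3 -> legal
(5,1): no bracket -> illegal
(5,3): no bracket -> illegal
(5,5): no bracket -> illegal
(5,6): flips 1 -> legal
(5,7): no bracket -> illegal
(6,2): no bracket -> illegal
(6,4): flips 2 -> legal
(6,5): flips 1 -> legal
(7,2): no bracket -> illegal
(7,3): no bracket -> illegal
(7,4): flips 1 -> legal
B mobility = 8
-- W to move --
(1,2): flips 2 -> legal
(1,3): flips 1 -> legal
(1,4): no bracket -> illegal
(2,1): flips 2 -> legal
(2,2): flips 2 -> legal
(2,5): no bracket -> illegal
(3,1): flips 1 -> legal
(3,5): flips 1 -> legal
(4,1): flips 1 -> legal
(5,0): no bracket -> illegal
(5,1): no bracket -> illegal
(5,3): flips 1 -> legal
(6,0): no bracket -> illegal
(6,2): flips 1 -> legal
(7,0): no bracket -> illegal
(7,1): no bracket -> illegal
(7,2): no bracket -> illegal
W mobility = 9

Answer: B=8 W=9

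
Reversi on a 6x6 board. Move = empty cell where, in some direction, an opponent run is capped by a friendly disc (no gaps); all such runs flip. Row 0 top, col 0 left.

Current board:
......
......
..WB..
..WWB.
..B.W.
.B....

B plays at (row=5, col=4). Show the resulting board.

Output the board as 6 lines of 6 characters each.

Answer: ......
......
..WB..
..WWB.
..B.B.
.B..B.

Derivation:
Place B at (5,4); scan 8 dirs for brackets.
Dir NW: first cell '.' (not opp) -> no flip
Dir N: opp run (4,4) capped by B -> flip
Dir NE: first cell '.' (not opp) -> no flip
Dir W: first cell '.' (not opp) -> no flip
Dir E: first cell '.' (not opp) -> no flip
Dir SW: edge -> no flip
Dir S: edge -> no flip
Dir SE: edge -> no flip
All flips: (4,4)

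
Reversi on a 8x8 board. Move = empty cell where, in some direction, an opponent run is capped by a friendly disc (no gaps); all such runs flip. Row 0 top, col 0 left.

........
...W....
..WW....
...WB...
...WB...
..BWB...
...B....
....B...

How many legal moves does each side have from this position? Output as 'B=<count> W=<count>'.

-- B to move --
(0,2): no bracket -> illegal
(0,3): flips 5 -> legal
(0,4): no bracket -> illegal
(1,1): flips 2 -> legal
(1,2): flips 1 -> legal
(1,4): no bracket -> illegal
(2,1): no bracket -> illegal
(2,4): no bracket -> illegal
(3,1): no bracket -> illegal
(3,2): flips 2 -> legal
(4,2): flips 1 -> legal
(6,2): flips 1 -> legal
(6,4): no bracket -> illegal
B mobility = 6
-- W to move --
(2,4): no bracket -> illegal
(2,5): flips 1 -> legal
(3,5): flips 2 -> legal
(4,1): no bracket -> illegal
(4,2): no bracket -> illegal
(4,5): flips 2 -> legal
(5,1): flips 1 -> legal
(5,5): flips 2 -> legal
(6,1): flips 1 -> legal
(6,2): no bracket -> illegal
(6,4): no bracket -> illegal
(6,5): flips 1 -> legal
(7,2): no bracket -> illegal
(7,3): flips 1 -> legal
(7,5): no bracket -> illegal
W mobility = 8

Answer: B=6 W=8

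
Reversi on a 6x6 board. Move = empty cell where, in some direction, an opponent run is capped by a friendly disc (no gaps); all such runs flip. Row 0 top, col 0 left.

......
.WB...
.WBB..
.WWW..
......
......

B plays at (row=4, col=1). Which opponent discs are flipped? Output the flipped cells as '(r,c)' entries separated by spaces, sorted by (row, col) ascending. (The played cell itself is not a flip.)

Answer: (3,2)

Derivation:
Dir NW: first cell '.' (not opp) -> no flip
Dir N: opp run (3,1) (2,1) (1,1), next='.' -> no flip
Dir NE: opp run (3,2) capped by B -> flip
Dir W: first cell '.' (not opp) -> no flip
Dir E: first cell '.' (not opp) -> no flip
Dir SW: first cell '.' (not opp) -> no flip
Dir S: first cell '.' (not opp) -> no flip
Dir SE: first cell '.' (not opp) -> no flip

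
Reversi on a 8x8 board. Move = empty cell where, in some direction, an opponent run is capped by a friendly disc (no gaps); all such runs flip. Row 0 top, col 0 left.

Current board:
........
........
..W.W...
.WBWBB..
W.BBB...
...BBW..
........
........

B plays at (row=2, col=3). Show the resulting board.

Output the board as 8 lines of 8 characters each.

Place B at (2,3); scan 8 dirs for brackets.
Dir NW: first cell '.' (not opp) -> no flip
Dir N: first cell '.' (not opp) -> no flip
Dir NE: first cell '.' (not opp) -> no flip
Dir W: opp run (2,2), next='.' -> no flip
Dir E: opp run (2,4), next='.' -> no flip
Dir SW: first cell 'B' (not opp) -> no flip
Dir S: opp run (3,3) capped by B -> flip
Dir SE: first cell 'B' (not opp) -> no flip
All flips: (3,3)

Answer: ........
........
..WBW...
.WBBBB..
W.BBB...
...BBW..
........
........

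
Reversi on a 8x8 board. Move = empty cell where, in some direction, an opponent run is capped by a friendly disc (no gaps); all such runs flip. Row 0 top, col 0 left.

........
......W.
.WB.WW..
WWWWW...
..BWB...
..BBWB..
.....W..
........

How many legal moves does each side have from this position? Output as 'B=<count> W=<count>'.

-- B to move --
(0,5): no bracket -> illegal
(0,6): no bracket -> illegal
(0,7): flips 4 -> legal
(1,0): no bracket -> illegal
(1,1): no bracket -> illegal
(1,2): no bracket -> illegal
(1,3): no bracket -> illegal
(1,4): flips 2 -> legal
(1,5): flips 2 -> legal
(1,7): no bracket -> illegal
(2,0): flips 2 -> legal
(2,3): flips 2 -> legal
(2,6): no bracket -> illegal
(2,7): no bracket -> illegal
(3,5): no bracket -> illegal
(3,6): no bracket -> illegal
(4,0): flips 1 -> legal
(4,1): no bracket -> illegal
(4,5): no bracket -> illegal
(5,6): no bracket -> illegal
(6,3): no bracket -> illegal
(6,4): flips 1 -> legal
(6,6): no bracket -> illegal
(7,4): no bracket -> illegal
(7,5): flips 1 -> legal
(7,6): no bracket -> illegal
B mobility = 8
-- W to move --
(1,1): flips 1 -> legal
(1,2): flips 1 -> legal
(1,3): flips 1 -> legal
(2,3): flips 1 -> legal
(3,5): no bracket -> illegal
(4,1): flips 1 -> legal
(4,5): flips 2 -> legal
(4,6): no bracket -> illegal
(5,1): flips 3 -> legal
(5,6): flips 1 -> legal
(6,1): flips 1 -> legal
(6,2): flips 2 -> legal
(6,3): flips 1 -> legal
(6,4): flips 2 -> legal
(6,6): flips 2 -> legal
W mobility = 13

Answer: B=8 W=13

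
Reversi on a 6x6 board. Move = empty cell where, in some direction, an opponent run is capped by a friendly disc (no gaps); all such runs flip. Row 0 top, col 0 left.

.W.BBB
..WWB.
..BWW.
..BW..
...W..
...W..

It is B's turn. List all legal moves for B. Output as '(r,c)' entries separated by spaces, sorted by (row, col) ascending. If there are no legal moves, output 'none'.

Answer: (0,2) (1,1) (2,1) (2,5) (3,4) (4,4) (5,4)

Derivation:
(0,0): no bracket -> illegal
(0,2): flips 1 -> legal
(1,0): no bracket -> illegal
(1,1): flips 2 -> legal
(1,5): no bracket -> illegal
(2,1): flips 1 -> legal
(2,5): flips 2 -> legal
(3,4): flips 2 -> legal
(3,5): no bracket -> illegal
(4,2): no bracket -> illegal
(4,4): flips 1 -> legal
(5,2): no bracket -> illegal
(5,4): flips 1 -> legal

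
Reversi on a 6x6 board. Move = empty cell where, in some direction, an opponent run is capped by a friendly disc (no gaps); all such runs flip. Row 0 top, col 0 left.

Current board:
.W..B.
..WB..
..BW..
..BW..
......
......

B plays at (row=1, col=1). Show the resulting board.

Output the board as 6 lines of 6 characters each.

Place B at (1,1); scan 8 dirs for brackets.
Dir NW: first cell '.' (not opp) -> no flip
Dir N: opp run (0,1), next=edge -> no flip
Dir NE: first cell '.' (not opp) -> no flip
Dir W: first cell '.' (not opp) -> no flip
Dir E: opp run (1,2) capped by B -> flip
Dir SW: first cell '.' (not opp) -> no flip
Dir S: first cell '.' (not opp) -> no flip
Dir SE: first cell 'B' (not opp) -> no flip
All flips: (1,2)

Answer: .W..B.
.BBB..
..BW..
..BW..
......
......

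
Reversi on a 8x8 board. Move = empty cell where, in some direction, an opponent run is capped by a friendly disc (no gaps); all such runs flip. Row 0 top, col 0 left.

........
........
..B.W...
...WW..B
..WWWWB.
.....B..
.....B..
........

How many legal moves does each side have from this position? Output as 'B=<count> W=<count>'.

-- B to move --
(1,3): no bracket -> illegal
(1,4): no bracket -> illegal
(1,5): no bracket -> illegal
(2,3): no bracket -> illegal
(2,5): no bracket -> illegal
(3,1): no bracket -> illegal
(3,2): no bracket -> illegal
(3,5): flips 1 -> legal
(3,6): no bracket -> illegal
(4,1): flips 4 -> legal
(5,1): no bracket -> illegal
(5,2): no bracket -> illegal
(5,3): no bracket -> illegal
(5,4): no bracket -> illegal
(5,6): no bracket -> illegal
B mobility = 2
-- W to move --
(1,1): flips 1 -> legal
(1,2): no bracket -> illegal
(1,3): no bracket -> illegal
(2,1): no bracket -> illegal
(2,3): no bracket -> illegal
(2,6): no bracket -> illegal
(2,7): no bracket -> illegal
(3,1): no bracket -> illegal
(3,2): no bracket -> illegal
(3,5): no bracket -> illegal
(3,6): no bracket -> illegal
(4,7): flips 1 -> legal
(5,4): no bracket -> illegal
(5,6): no bracket -> illegal
(5,7): no bracket -> illegal
(6,4): no bracket -> illegal
(6,6): flips 1 -> legal
(7,4): no bracket -> illegal
(7,5): flips 2 -> legal
(7,6): no bracket -> illegal
W mobility = 4

Answer: B=2 W=4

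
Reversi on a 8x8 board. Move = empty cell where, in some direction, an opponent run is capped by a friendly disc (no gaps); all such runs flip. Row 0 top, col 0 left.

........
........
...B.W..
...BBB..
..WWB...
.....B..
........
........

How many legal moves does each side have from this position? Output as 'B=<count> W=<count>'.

Answer: B=6 W=3

Derivation:
-- B to move --
(1,4): no bracket -> illegal
(1,5): flips 1 -> legal
(1,6): flips 1 -> legal
(2,4): no bracket -> illegal
(2,6): no bracket -> illegal
(3,1): no bracket -> illegal
(3,2): no bracket -> illegal
(3,6): no bracket -> illegal
(4,1): flips 2 -> legal
(5,1): flips 1 -> legal
(5,2): flips 1 -> legal
(5,3): flips 1 -> legal
(5,4): no bracket -> illegal
B mobility = 6
-- W to move --
(1,2): no bracket -> illegal
(1,3): flips 2 -> legal
(1,4): no bracket -> illegal
(2,2): no bracket -> illegal
(2,4): flips 1 -> legal
(2,6): no bracket -> illegal
(3,2): no bracket -> illegal
(3,6): no bracket -> illegal
(4,5): flips 2 -> legal
(4,6): no bracket -> illegal
(5,3): no bracket -> illegal
(5,4): no bracket -> illegal
(5,6): no bracket -> illegal
(6,4): no bracket -> illegal
(6,5): no bracket -> illegal
(6,6): no bracket -> illegal
W mobility = 3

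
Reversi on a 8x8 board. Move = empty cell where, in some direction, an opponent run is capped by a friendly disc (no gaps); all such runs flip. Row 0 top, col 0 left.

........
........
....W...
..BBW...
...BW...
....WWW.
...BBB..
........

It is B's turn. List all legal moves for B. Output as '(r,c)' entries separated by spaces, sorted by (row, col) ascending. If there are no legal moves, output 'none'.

(1,3): no bracket -> illegal
(1,4): flips 4 -> legal
(1,5): flips 1 -> legal
(2,3): no bracket -> illegal
(2,5): flips 1 -> legal
(3,5): flips 1 -> legal
(4,5): flips 3 -> legal
(4,6): flips 1 -> legal
(4,7): flips 1 -> legal
(5,3): no bracket -> illegal
(5,7): no bracket -> illegal
(6,6): flips 2 -> legal
(6,7): no bracket -> illegal

Answer: (1,4) (1,5) (2,5) (3,5) (4,5) (4,6) (4,7) (6,6)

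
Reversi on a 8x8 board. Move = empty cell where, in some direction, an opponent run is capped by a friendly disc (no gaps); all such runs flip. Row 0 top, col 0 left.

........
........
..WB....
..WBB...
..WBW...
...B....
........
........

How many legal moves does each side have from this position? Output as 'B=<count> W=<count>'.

-- B to move --
(1,1): flips 1 -> legal
(1,2): no bracket -> illegal
(1,3): no bracket -> illegal
(2,1): flips 2 -> legal
(3,1): flips 2 -> legal
(3,5): flips 1 -> legal
(4,1): flips 2 -> legal
(4,5): flips 1 -> legal
(5,1): flips 1 -> legal
(5,2): no bracket -> illegal
(5,4): flips 1 -> legal
(5,5): flips 1 -> legal
B mobility = 9
-- W to move --
(1,2): no bracket -> illegal
(1,3): no bracket -> illegal
(1,4): flips 1 -> legal
(2,4): flips 3 -> legal
(2,5): no bracket -> illegal
(3,5): flips 2 -> legal
(4,5): no bracket -> illegal
(5,2): no bracket -> illegal
(5,4): flips 1 -> legal
(6,2): flips 1 -> legal
(6,3): no bracket -> illegal
(6,4): flips 1 -> legal
W mobility = 6

Answer: B=9 W=6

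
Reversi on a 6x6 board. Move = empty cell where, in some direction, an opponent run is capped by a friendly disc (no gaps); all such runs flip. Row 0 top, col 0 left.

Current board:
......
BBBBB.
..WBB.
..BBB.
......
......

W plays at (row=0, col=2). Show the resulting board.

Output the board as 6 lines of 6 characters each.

Answer: ..W...
BBWBB.
..WBB.
..BBB.
......
......

Derivation:
Place W at (0,2); scan 8 dirs for brackets.
Dir NW: edge -> no flip
Dir N: edge -> no flip
Dir NE: edge -> no flip
Dir W: first cell '.' (not opp) -> no flip
Dir E: first cell '.' (not opp) -> no flip
Dir SW: opp run (1,1), next='.' -> no flip
Dir S: opp run (1,2) capped by W -> flip
Dir SE: opp run (1,3) (2,4), next='.' -> no flip
All flips: (1,2)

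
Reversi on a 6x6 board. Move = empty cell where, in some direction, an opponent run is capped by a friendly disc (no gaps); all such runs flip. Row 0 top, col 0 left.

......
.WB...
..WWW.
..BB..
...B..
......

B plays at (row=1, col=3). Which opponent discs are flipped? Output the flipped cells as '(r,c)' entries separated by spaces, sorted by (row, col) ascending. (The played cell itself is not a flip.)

Dir NW: first cell '.' (not opp) -> no flip
Dir N: first cell '.' (not opp) -> no flip
Dir NE: first cell '.' (not opp) -> no flip
Dir W: first cell 'B' (not opp) -> no flip
Dir E: first cell '.' (not opp) -> no flip
Dir SW: opp run (2,2), next='.' -> no flip
Dir S: opp run (2,3) capped by B -> flip
Dir SE: opp run (2,4), next='.' -> no flip

Answer: (2,3)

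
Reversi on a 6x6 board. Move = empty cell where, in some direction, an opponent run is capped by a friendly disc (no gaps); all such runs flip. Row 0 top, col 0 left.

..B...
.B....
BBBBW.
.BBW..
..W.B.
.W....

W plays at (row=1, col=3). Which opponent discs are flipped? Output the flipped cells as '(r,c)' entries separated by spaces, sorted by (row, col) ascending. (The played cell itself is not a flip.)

Answer: (2,3)

Derivation:
Dir NW: opp run (0,2), next=edge -> no flip
Dir N: first cell '.' (not opp) -> no flip
Dir NE: first cell '.' (not opp) -> no flip
Dir W: first cell '.' (not opp) -> no flip
Dir E: first cell '.' (not opp) -> no flip
Dir SW: opp run (2,2) (3,1), next='.' -> no flip
Dir S: opp run (2,3) capped by W -> flip
Dir SE: first cell 'W' (not opp) -> no flip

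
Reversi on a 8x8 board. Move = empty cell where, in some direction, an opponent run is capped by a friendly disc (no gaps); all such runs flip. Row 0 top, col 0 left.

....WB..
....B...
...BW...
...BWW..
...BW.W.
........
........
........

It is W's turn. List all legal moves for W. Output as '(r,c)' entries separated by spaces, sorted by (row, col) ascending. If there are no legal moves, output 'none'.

Answer: (0,6) (1,2) (2,2) (3,2) (4,2) (5,2)

Derivation:
(0,3): no bracket -> illegal
(0,6): flips 1 -> legal
(1,2): flips 1 -> legal
(1,3): no bracket -> illegal
(1,5): no bracket -> illegal
(1,6): no bracket -> illegal
(2,2): flips 2 -> legal
(2,5): no bracket -> illegal
(3,2): flips 1 -> legal
(4,2): flips 2 -> legal
(5,2): flips 1 -> legal
(5,3): no bracket -> illegal
(5,4): no bracket -> illegal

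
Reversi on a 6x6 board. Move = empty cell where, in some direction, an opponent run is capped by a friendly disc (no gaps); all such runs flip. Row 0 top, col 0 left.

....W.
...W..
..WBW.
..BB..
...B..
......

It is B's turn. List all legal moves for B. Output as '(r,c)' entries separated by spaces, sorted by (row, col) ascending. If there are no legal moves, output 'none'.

Answer: (0,3) (1,1) (1,2) (1,5) (2,1) (2,5)

Derivation:
(0,2): no bracket -> illegal
(0,3): flips 1 -> legal
(0,5): no bracket -> illegal
(1,1): flips 1 -> legal
(1,2): flips 1 -> legal
(1,4): no bracket -> illegal
(1,5): flips 1 -> legal
(2,1): flips 1 -> legal
(2,5): flips 1 -> legal
(3,1): no bracket -> illegal
(3,4): no bracket -> illegal
(3,5): no bracket -> illegal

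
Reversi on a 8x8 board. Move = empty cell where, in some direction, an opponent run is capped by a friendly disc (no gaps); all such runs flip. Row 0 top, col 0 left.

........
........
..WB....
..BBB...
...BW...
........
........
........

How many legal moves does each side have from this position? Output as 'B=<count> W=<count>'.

Answer: B=6 W=2

Derivation:
-- B to move --
(1,1): flips 1 -> legal
(1,2): flips 1 -> legal
(1,3): no bracket -> illegal
(2,1): flips 1 -> legal
(3,1): no bracket -> illegal
(3,5): no bracket -> illegal
(4,5): flips 1 -> legal
(5,3): no bracket -> illegal
(5,4): flips 1 -> legal
(5,5): flips 1 -> legal
B mobility = 6
-- W to move --
(1,2): no bracket -> illegal
(1,3): no bracket -> illegal
(1,4): no bracket -> illegal
(2,1): no bracket -> illegal
(2,4): flips 2 -> legal
(2,5): no bracket -> illegal
(3,1): no bracket -> illegal
(3,5): no bracket -> illegal
(4,1): no bracket -> illegal
(4,2): flips 2 -> legal
(4,5): no bracket -> illegal
(5,2): no bracket -> illegal
(5,3): no bracket -> illegal
(5,4): no bracket -> illegal
W mobility = 2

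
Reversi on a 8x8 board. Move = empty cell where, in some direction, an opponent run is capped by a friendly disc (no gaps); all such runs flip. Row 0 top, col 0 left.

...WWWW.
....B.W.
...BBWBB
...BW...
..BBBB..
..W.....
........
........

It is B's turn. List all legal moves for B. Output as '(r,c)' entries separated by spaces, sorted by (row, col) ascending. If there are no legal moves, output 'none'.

Answer: (0,7) (3,5) (3,6) (6,1) (6,2)

Derivation:
(0,2): no bracket -> illegal
(0,7): flips 3 -> legal
(1,2): no bracket -> illegal
(1,3): no bracket -> illegal
(1,5): no bracket -> illegal
(1,7): no bracket -> illegal
(3,5): flips 1 -> legal
(3,6): flips 1 -> legal
(4,1): no bracket -> illegal
(5,1): no bracket -> illegal
(5,3): no bracket -> illegal
(6,1): flips 1 -> legal
(6,2): flips 1 -> legal
(6,3): no bracket -> illegal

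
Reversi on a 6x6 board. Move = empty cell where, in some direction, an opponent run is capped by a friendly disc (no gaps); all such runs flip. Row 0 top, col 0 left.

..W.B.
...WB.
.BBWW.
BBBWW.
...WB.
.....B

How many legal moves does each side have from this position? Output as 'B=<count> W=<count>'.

Answer: B=5 W=9

Derivation:
-- B to move --
(0,1): no bracket -> illegal
(0,3): no bracket -> illegal
(1,1): no bracket -> illegal
(1,2): flips 1 -> legal
(1,5): no bracket -> illegal
(2,5): flips 2 -> legal
(3,5): flips 2 -> legal
(4,2): flips 1 -> legal
(4,5): no bracket -> illegal
(5,2): no bracket -> illegal
(5,3): no bracket -> illegal
(5,4): flips 1 -> legal
B mobility = 5
-- W to move --
(0,3): no bracket -> illegal
(0,5): flips 1 -> legal
(1,0): flips 2 -> legal
(1,1): flips 1 -> legal
(1,2): no bracket -> illegal
(1,5): flips 1 -> legal
(2,0): flips 2 -> legal
(2,5): no bracket -> illegal
(3,5): no bracket -> illegal
(4,0): flips 2 -> legal
(4,1): flips 1 -> legal
(4,2): no bracket -> illegal
(4,5): flips 1 -> legal
(5,3): no bracket -> illegal
(5,4): flips 1 -> legal
W mobility = 9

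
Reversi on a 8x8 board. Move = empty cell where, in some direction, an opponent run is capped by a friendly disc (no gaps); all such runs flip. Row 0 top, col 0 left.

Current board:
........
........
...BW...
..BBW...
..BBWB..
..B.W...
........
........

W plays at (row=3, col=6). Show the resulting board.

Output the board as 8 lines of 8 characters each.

Answer: ........
........
...BW...
..BBW.W.
..BBWW..
..B.W...
........
........

Derivation:
Place W at (3,6); scan 8 dirs for brackets.
Dir NW: first cell '.' (not opp) -> no flip
Dir N: first cell '.' (not opp) -> no flip
Dir NE: first cell '.' (not opp) -> no flip
Dir W: first cell '.' (not opp) -> no flip
Dir E: first cell '.' (not opp) -> no flip
Dir SW: opp run (4,5) capped by W -> flip
Dir S: first cell '.' (not opp) -> no flip
Dir SE: first cell '.' (not opp) -> no flip
All flips: (4,5)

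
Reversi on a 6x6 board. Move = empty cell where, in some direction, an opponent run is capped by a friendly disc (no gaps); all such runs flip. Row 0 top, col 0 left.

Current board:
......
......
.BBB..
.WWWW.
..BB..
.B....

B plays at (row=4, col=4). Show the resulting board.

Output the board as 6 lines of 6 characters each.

Place B at (4,4); scan 8 dirs for brackets.
Dir NW: opp run (3,3) capped by B -> flip
Dir N: opp run (3,4), next='.' -> no flip
Dir NE: first cell '.' (not opp) -> no flip
Dir W: first cell 'B' (not opp) -> no flip
Dir E: first cell '.' (not opp) -> no flip
Dir SW: first cell '.' (not opp) -> no flip
Dir S: first cell '.' (not opp) -> no flip
Dir SE: first cell '.' (not opp) -> no flip
All flips: (3,3)

Answer: ......
......
.BBB..
.WWBW.
..BBB.
.B....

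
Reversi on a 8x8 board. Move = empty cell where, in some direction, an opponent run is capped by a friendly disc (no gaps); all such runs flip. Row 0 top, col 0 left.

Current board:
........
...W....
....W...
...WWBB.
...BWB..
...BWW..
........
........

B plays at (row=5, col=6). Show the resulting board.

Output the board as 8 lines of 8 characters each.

Place B at (5,6); scan 8 dirs for brackets.
Dir NW: first cell 'B' (not opp) -> no flip
Dir N: first cell '.' (not opp) -> no flip
Dir NE: first cell '.' (not opp) -> no flip
Dir W: opp run (5,5) (5,4) capped by B -> flip
Dir E: first cell '.' (not opp) -> no flip
Dir SW: first cell '.' (not opp) -> no flip
Dir S: first cell '.' (not opp) -> no flip
Dir SE: first cell '.' (not opp) -> no flip
All flips: (5,4) (5,5)

Answer: ........
...W....
....W...
...WWBB.
...BWB..
...BBBB.
........
........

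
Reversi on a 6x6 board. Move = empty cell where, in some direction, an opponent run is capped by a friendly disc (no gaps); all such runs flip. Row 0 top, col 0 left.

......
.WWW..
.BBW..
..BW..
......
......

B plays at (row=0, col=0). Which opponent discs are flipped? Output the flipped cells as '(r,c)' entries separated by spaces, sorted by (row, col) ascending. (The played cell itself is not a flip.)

Answer: (1,1)

Derivation:
Dir NW: edge -> no flip
Dir N: edge -> no flip
Dir NE: edge -> no flip
Dir W: edge -> no flip
Dir E: first cell '.' (not opp) -> no flip
Dir SW: edge -> no flip
Dir S: first cell '.' (not opp) -> no flip
Dir SE: opp run (1,1) capped by B -> flip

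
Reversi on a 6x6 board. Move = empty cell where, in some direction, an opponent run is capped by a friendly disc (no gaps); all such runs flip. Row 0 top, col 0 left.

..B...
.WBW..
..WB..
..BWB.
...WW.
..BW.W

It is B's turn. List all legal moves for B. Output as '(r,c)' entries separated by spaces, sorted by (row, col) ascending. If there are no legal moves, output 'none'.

(0,0): no bracket -> illegal
(0,1): no bracket -> illegal
(0,3): flips 1 -> legal
(0,4): no bracket -> illegal
(1,0): flips 1 -> legal
(1,4): flips 1 -> legal
(2,0): flips 1 -> legal
(2,1): flips 1 -> legal
(2,4): flips 1 -> legal
(3,1): no bracket -> illegal
(3,5): no bracket -> illegal
(4,2): no bracket -> illegal
(4,5): no bracket -> illegal
(5,4): flips 3 -> legal

Answer: (0,3) (1,0) (1,4) (2,0) (2,1) (2,4) (5,4)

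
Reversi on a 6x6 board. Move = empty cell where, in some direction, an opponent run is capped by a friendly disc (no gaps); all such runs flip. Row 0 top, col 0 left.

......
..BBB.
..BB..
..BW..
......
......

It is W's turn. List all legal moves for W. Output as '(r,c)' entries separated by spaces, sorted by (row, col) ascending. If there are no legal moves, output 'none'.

(0,1): no bracket -> illegal
(0,2): no bracket -> illegal
(0,3): flips 2 -> legal
(0,4): no bracket -> illegal
(0,5): no bracket -> illegal
(1,1): flips 1 -> legal
(1,5): no bracket -> illegal
(2,1): no bracket -> illegal
(2,4): no bracket -> illegal
(2,5): no bracket -> illegal
(3,1): flips 1 -> legal
(3,4): no bracket -> illegal
(4,1): no bracket -> illegal
(4,2): no bracket -> illegal
(4,3): no bracket -> illegal

Answer: (0,3) (1,1) (3,1)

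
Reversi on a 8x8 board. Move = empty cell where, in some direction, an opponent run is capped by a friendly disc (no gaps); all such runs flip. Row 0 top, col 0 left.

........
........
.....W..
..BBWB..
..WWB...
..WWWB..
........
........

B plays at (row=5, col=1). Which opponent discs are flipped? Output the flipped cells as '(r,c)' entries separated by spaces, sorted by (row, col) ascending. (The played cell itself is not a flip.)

Answer: (4,2) (5,2) (5,3) (5,4)

Derivation:
Dir NW: first cell '.' (not opp) -> no flip
Dir N: first cell '.' (not opp) -> no flip
Dir NE: opp run (4,2) capped by B -> flip
Dir W: first cell '.' (not opp) -> no flip
Dir E: opp run (5,2) (5,3) (5,4) capped by B -> flip
Dir SW: first cell '.' (not opp) -> no flip
Dir S: first cell '.' (not opp) -> no flip
Dir SE: first cell '.' (not opp) -> no flip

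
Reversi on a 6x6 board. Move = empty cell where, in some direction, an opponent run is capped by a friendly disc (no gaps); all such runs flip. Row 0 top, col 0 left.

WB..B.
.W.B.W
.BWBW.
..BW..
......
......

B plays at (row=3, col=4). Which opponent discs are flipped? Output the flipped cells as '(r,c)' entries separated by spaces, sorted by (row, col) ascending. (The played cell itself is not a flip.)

Answer: (3,3)

Derivation:
Dir NW: first cell 'B' (not opp) -> no flip
Dir N: opp run (2,4), next='.' -> no flip
Dir NE: first cell '.' (not opp) -> no flip
Dir W: opp run (3,3) capped by B -> flip
Dir E: first cell '.' (not opp) -> no flip
Dir SW: first cell '.' (not opp) -> no flip
Dir S: first cell '.' (not opp) -> no flip
Dir SE: first cell '.' (not opp) -> no flip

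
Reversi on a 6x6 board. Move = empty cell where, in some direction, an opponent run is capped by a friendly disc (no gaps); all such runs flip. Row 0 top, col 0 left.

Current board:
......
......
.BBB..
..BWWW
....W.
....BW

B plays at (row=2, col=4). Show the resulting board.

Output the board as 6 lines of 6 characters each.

Place B at (2,4); scan 8 dirs for brackets.
Dir NW: first cell '.' (not opp) -> no flip
Dir N: first cell '.' (not opp) -> no flip
Dir NE: first cell '.' (not opp) -> no flip
Dir W: first cell 'B' (not opp) -> no flip
Dir E: first cell '.' (not opp) -> no flip
Dir SW: opp run (3,3), next='.' -> no flip
Dir S: opp run (3,4) (4,4) capped by B -> flip
Dir SE: opp run (3,5), next=edge -> no flip
All flips: (3,4) (4,4)

Answer: ......
......
.BBBB.
..BWBW
....B.
....BW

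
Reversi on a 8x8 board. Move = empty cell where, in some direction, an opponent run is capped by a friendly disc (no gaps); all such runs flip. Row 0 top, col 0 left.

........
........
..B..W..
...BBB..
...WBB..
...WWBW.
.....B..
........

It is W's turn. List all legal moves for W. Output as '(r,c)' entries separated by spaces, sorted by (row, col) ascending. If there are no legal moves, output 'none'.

(1,1): no bracket -> illegal
(1,2): no bracket -> illegal
(1,3): no bracket -> illegal
(2,1): no bracket -> illegal
(2,3): flips 3 -> legal
(2,4): flips 2 -> legal
(2,6): flips 2 -> legal
(3,1): no bracket -> illegal
(3,2): no bracket -> illegal
(3,6): flips 1 -> legal
(4,2): no bracket -> illegal
(4,6): flips 2 -> legal
(6,4): no bracket -> illegal
(6,6): no bracket -> illegal
(7,4): flips 1 -> legal
(7,5): flips 4 -> legal
(7,6): flips 1 -> legal

Answer: (2,3) (2,4) (2,6) (3,6) (4,6) (7,4) (7,5) (7,6)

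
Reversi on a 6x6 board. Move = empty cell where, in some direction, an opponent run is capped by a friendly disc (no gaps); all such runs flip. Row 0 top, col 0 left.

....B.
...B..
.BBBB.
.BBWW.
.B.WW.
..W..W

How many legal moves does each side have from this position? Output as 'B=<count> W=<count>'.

Answer: B=5 W=7

Derivation:
-- B to move --
(2,5): no bracket -> illegal
(3,5): flips 2 -> legal
(4,2): flips 1 -> legal
(4,5): flips 1 -> legal
(5,1): no bracket -> illegal
(5,3): flips 2 -> legal
(5,4): flips 3 -> legal
B mobility = 5
-- W to move --
(0,2): no bracket -> illegal
(0,3): flips 2 -> legal
(0,5): no bracket -> illegal
(1,0): flips 2 -> legal
(1,1): flips 1 -> legal
(1,2): flips 1 -> legal
(1,4): flips 1 -> legal
(1,5): flips 1 -> legal
(2,0): no bracket -> illegal
(2,5): no bracket -> illegal
(3,0): flips 3 -> legal
(3,5): no bracket -> illegal
(4,0): no bracket -> illegal
(4,2): no bracket -> illegal
(5,0): no bracket -> illegal
(5,1): no bracket -> illegal
W mobility = 7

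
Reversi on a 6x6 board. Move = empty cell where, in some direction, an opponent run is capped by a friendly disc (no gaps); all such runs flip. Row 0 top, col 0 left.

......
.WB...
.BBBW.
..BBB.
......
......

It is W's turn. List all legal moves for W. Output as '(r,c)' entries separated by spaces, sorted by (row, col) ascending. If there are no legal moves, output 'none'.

(0,1): no bracket -> illegal
(0,2): no bracket -> illegal
(0,3): no bracket -> illegal
(1,0): no bracket -> illegal
(1,3): flips 1 -> legal
(1,4): no bracket -> illegal
(2,0): flips 3 -> legal
(2,5): no bracket -> illegal
(3,0): no bracket -> illegal
(3,1): flips 1 -> legal
(3,5): no bracket -> illegal
(4,1): no bracket -> illegal
(4,2): flips 1 -> legal
(4,3): no bracket -> illegal
(4,4): flips 3 -> legal
(4,5): no bracket -> illegal

Answer: (1,3) (2,0) (3,1) (4,2) (4,4)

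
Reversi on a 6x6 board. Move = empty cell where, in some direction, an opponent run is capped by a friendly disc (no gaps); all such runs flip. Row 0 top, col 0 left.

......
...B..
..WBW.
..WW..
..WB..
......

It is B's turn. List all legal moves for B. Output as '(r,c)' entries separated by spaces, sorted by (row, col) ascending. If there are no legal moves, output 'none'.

Answer: (2,1) (2,5) (3,1) (3,5) (4,1)

Derivation:
(1,1): no bracket -> illegal
(1,2): no bracket -> illegal
(1,4): no bracket -> illegal
(1,5): no bracket -> illegal
(2,1): flips 2 -> legal
(2,5): flips 1 -> legal
(3,1): flips 1 -> legal
(3,4): no bracket -> illegal
(3,5): flips 1 -> legal
(4,1): flips 2 -> legal
(4,4): no bracket -> illegal
(5,1): no bracket -> illegal
(5,2): no bracket -> illegal
(5,3): no bracket -> illegal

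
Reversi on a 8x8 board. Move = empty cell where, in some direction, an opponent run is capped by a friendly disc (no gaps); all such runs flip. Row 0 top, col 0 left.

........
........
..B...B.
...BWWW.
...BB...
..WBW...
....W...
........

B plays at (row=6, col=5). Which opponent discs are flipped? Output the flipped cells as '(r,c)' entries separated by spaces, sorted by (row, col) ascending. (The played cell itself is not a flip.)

Dir NW: opp run (5,4) capped by B -> flip
Dir N: first cell '.' (not opp) -> no flip
Dir NE: first cell '.' (not opp) -> no flip
Dir W: opp run (6,4), next='.' -> no flip
Dir E: first cell '.' (not opp) -> no flip
Dir SW: first cell '.' (not opp) -> no flip
Dir S: first cell '.' (not opp) -> no flip
Dir SE: first cell '.' (not opp) -> no flip

Answer: (5,4)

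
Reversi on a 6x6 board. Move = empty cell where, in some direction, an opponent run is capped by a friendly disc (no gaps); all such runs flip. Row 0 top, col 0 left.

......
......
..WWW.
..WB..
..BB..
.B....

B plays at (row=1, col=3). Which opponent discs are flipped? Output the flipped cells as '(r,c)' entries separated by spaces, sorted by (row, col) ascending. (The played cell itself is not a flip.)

Dir NW: first cell '.' (not opp) -> no flip
Dir N: first cell '.' (not opp) -> no flip
Dir NE: first cell '.' (not opp) -> no flip
Dir W: first cell '.' (not opp) -> no flip
Dir E: first cell '.' (not opp) -> no flip
Dir SW: opp run (2,2), next='.' -> no flip
Dir S: opp run (2,3) capped by B -> flip
Dir SE: opp run (2,4), next='.' -> no flip

Answer: (2,3)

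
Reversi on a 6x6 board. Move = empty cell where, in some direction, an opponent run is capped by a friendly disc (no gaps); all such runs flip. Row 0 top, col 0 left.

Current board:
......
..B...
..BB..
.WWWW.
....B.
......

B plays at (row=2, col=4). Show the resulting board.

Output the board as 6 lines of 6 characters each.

Place B at (2,4); scan 8 dirs for brackets.
Dir NW: first cell '.' (not opp) -> no flip
Dir N: first cell '.' (not opp) -> no flip
Dir NE: first cell '.' (not opp) -> no flip
Dir W: first cell 'B' (not opp) -> no flip
Dir E: first cell '.' (not opp) -> no flip
Dir SW: opp run (3,3), next='.' -> no flip
Dir S: opp run (3,4) capped by B -> flip
Dir SE: first cell '.' (not opp) -> no flip
All flips: (3,4)

Answer: ......
..B...
..BBB.
.WWWB.
....B.
......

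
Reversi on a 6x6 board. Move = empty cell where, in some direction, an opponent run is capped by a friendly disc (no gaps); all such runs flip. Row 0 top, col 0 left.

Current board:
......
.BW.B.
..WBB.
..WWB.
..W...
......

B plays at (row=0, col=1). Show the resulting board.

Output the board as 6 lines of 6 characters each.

Answer: .B....
.BB.B.
..WBB.
..WWB.
..W...
......

Derivation:
Place B at (0,1); scan 8 dirs for brackets.
Dir NW: edge -> no flip
Dir N: edge -> no flip
Dir NE: edge -> no flip
Dir W: first cell '.' (not opp) -> no flip
Dir E: first cell '.' (not opp) -> no flip
Dir SW: first cell '.' (not opp) -> no flip
Dir S: first cell 'B' (not opp) -> no flip
Dir SE: opp run (1,2) capped by B -> flip
All flips: (1,2)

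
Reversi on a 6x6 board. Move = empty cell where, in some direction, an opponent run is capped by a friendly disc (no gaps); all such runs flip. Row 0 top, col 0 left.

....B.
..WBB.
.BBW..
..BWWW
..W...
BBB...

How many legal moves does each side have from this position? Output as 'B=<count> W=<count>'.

Answer: B=6 W=8

Derivation:
-- B to move --
(0,1): no bracket -> illegal
(0,2): flips 1 -> legal
(0,3): flips 1 -> legal
(1,1): flips 1 -> legal
(2,4): flips 3 -> legal
(2,5): no bracket -> illegal
(3,1): no bracket -> illegal
(4,1): no bracket -> illegal
(4,3): flips 2 -> legal
(4,4): flips 1 -> legal
(4,5): no bracket -> illegal
(5,3): no bracket -> illegal
B mobility = 6
-- W to move --
(0,2): no bracket -> illegal
(0,3): flips 1 -> legal
(0,5): flips 1 -> legal
(1,0): no bracket -> illegal
(1,1): flips 1 -> legal
(1,5): flips 2 -> legal
(2,0): flips 2 -> legal
(2,4): no bracket -> illegal
(2,5): no bracket -> illegal
(3,0): flips 1 -> legal
(3,1): flips 1 -> legal
(4,0): no bracket -> illegal
(4,1): flips 1 -> legal
(4,3): no bracket -> illegal
(5,3): no bracket -> illegal
W mobility = 8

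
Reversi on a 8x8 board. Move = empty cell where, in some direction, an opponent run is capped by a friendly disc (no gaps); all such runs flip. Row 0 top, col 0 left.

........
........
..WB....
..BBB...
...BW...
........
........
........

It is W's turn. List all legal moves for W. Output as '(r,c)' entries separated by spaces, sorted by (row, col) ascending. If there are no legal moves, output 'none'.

Answer: (2,4) (4,2)

Derivation:
(1,2): no bracket -> illegal
(1,3): no bracket -> illegal
(1,4): no bracket -> illegal
(2,1): no bracket -> illegal
(2,4): flips 2 -> legal
(2,5): no bracket -> illegal
(3,1): no bracket -> illegal
(3,5): no bracket -> illegal
(4,1): no bracket -> illegal
(4,2): flips 2 -> legal
(4,5): no bracket -> illegal
(5,2): no bracket -> illegal
(5,3): no bracket -> illegal
(5,4): no bracket -> illegal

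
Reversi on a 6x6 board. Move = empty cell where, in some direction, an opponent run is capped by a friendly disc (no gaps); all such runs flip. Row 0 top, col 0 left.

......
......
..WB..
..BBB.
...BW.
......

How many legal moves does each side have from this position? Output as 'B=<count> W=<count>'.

-- B to move --
(1,1): flips 1 -> legal
(1,2): flips 1 -> legal
(1,3): no bracket -> illegal
(2,1): flips 1 -> legal
(3,1): no bracket -> illegal
(3,5): no bracket -> illegal
(4,5): flips 1 -> legal
(5,3): no bracket -> illegal
(5,4): flips 1 -> legal
(5,5): flips 1 -> legal
B mobility = 6
-- W to move --
(1,2): no bracket -> illegal
(1,3): no bracket -> illegal
(1,4): no bracket -> illegal
(2,1): no bracket -> illegal
(2,4): flips 2 -> legal
(2,5): no bracket -> illegal
(3,1): no bracket -> illegal
(3,5): no bracket -> illegal
(4,1): no bracket -> illegal
(4,2): flips 2 -> legal
(4,5): no bracket -> illegal
(5,2): no bracket -> illegal
(5,3): no bracket -> illegal
(5,4): no bracket -> illegal
W mobility = 2

Answer: B=6 W=2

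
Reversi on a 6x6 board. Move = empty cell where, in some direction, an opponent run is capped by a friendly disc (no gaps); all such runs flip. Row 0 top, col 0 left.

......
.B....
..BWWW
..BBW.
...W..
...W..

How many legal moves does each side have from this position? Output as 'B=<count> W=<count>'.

-- B to move --
(1,2): no bracket -> illegal
(1,3): flips 1 -> legal
(1,4): flips 1 -> legal
(1,5): flips 1 -> legal
(3,5): flips 1 -> legal
(4,2): no bracket -> illegal
(4,4): no bracket -> illegal
(4,5): no bracket -> illegal
(5,2): no bracket -> illegal
(5,4): flips 1 -> legal
B mobility = 5
-- W to move --
(0,0): no bracket -> illegal
(0,1): no bracket -> illegal
(0,2): no bracket -> illegal
(1,0): no bracket -> illegal
(1,2): no bracket -> illegal
(1,3): no bracket -> illegal
(2,0): no bracket -> illegal
(2,1): flips 2 -> legal
(3,1): flips 2 -> legal
(4,1): flips 1 -> legal
(4,2): flips 1 -> legal
(4,4): no bracket -> illegal
W mobility = 4

Answer: B=5 W=4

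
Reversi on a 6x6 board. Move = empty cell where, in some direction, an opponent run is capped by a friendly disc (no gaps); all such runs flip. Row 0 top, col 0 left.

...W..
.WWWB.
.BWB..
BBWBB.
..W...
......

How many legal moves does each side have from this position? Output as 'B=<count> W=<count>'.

Answer: B=8 W=12

Derivation:
-- B to move --
(0,0): flips 2 -> legal
(0,1): flips 2 -> legal
(0,2): no bracket -> illegal
(0,4): flips 2 -> legal
(1,0): flips 3 -> legal
(2,0): no bracket -> illegal
(2,4): no bracket -> illegal
(4,1): flips 1 -> legal
(4,3): flips 1 -> legal
(5,1): flips 1 -> legal
(5,2): no bracket -> illegal
(5,3): flips 1 -> legal
B mobility = 8
-- W to move --
(0,4): no bracket -> illegal
(0,5): flips 2 -> legal
(1,0): flips 1 -> legal
(1,5): flips 1 -> legal
(2,0): flips 2 -> legal
(2,4): flips 2 -> legal
(2,5): flips 1 -> legal
(3,5): flips 2 -> legal
(4,0): flips 1 -> legal
(4,1): flips 2 -> legal
(4,3): flips 2 -> legal
(4,4): flips 1 -> legal
(4,5): flips 2 -> legal
W mobility = 12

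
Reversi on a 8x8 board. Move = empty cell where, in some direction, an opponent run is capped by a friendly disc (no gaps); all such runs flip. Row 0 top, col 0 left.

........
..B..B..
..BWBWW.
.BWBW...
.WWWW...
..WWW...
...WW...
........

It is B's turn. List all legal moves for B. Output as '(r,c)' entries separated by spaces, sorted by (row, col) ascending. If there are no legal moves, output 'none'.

(1,3): flips 1 -> legal
(1,4): no bracket -> illegal
(1,6): no bracket -> illegal
(1,7): no bracket -> illegal
(2,1): no bracket -> illegal
(2,7): flips 2 -> legal
(3,0): no bracket -> illegal
(3,5): flips 2 -> legal
(3,6): no bracket -> illegal
(3,7): flips 1 -> legal
(4,0): no bracket -> illegal
(4,5): flips 2 -> legal
(5,0): no bracket -> illegal
(5,1): flips 2 -> legal
(5,5): flips 1 -> legal
(6,1): no bracket -> illegal
(6,2): flips 3 -> legal
(6,5): no bracket -> illegal
(7,2): no bracket -> illegal
(7,3): flips 3 -> legal
(7,4): flips 4 -> legal
(7,5): flips 3 -> legal

Answer: (1,3) (2,7) (3,5) (3,7) (4,5) (5,1) (5,5) (6,2) (7,3) (7,4) (7,5)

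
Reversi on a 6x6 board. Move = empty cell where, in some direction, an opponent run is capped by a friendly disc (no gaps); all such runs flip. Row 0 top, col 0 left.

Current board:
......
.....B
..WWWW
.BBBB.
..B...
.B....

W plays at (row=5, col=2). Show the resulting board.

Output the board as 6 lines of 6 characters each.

Answer: ......
.....B
..WWWW
.BWBB.
..W...
.BW...

Derivation:
Place W at (5,2); scan 8 dirs for brackets.
Dir NW: first cell '.' (not opp) -> no flip
Dir N: opp run (4,2) (3,2) capped by W -> flip
Dir NE: first cell '.' (not opp) -> no flip
Dir W: opp run (5,1), next='.' -> no flip
Dir E: first cell '.' (not opp) -> no flip
Dir SW: edge -> no flip
Dir S: edge -> no flip
Dir SE: edge -> no flip
All flips: (3,2) (4,2)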